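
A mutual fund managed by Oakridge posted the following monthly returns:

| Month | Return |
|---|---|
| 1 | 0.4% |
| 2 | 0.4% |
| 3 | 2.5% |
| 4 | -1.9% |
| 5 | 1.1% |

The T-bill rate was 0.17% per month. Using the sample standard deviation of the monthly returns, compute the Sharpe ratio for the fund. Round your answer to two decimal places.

Mean return μ = 2.50 / 5 = 0.5000%
Σ(r − μ)² = 10.1400; sample σ = √(10.1400/4) = 1.5922%
Sharpe = (μ − rf) / σ = (0.5000 − 0.17) / 1.5922 = 0.3300 / 1.5922 = 0.2073

0.21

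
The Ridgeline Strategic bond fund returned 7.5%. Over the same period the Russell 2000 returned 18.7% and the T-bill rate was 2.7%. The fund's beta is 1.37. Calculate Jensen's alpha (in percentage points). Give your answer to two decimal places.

CAPM expected return = Rf + β(Rm − Rf) = 2.7% + 1.37 × (18.7% − 2.7%) = 2.7 + 1.37 × 16.00 = 24.6200%
Jensen's α = Rp − E[R] = 7.5% − 24.6200% = -17.1200

-17.12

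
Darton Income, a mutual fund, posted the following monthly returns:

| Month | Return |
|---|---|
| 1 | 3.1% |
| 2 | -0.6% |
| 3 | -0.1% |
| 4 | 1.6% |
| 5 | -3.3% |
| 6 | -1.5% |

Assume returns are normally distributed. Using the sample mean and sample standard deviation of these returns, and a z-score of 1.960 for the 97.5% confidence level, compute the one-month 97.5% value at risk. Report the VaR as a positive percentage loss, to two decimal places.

μ = (3.1 − 0.6 − 0.1 + 1.6 − 3.3 − 1.5) / 6 = -0.80 / 6 = -0.1333%
Σ(r − μ)² = 25.5733; sample σ = √(25.5733/5) = 2.2616%
VaR = −(μ − z·σ) = −(-0.1333 − 1.960 × 2.2616) = −(-4.5660) = 4.5660%

4.57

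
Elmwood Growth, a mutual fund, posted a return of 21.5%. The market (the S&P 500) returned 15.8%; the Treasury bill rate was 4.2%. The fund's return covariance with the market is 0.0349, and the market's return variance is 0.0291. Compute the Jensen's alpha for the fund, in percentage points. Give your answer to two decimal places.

β = Cov / Var = 0.0349 / 0.0291 = 1.1993
E[R] = Rf + β(Rm − Rf) = 4.2% + 1.1993 × (15.8% − 4.2%) = 18.1119%
α = Rp − E[R] = 21.5% − 18.1119% = 3.3881

3.39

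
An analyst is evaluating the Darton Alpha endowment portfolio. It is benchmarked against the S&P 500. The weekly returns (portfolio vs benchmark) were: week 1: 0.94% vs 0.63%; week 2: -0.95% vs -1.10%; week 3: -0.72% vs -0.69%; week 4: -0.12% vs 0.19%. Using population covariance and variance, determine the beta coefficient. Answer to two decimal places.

r̄p = -0.2125%,  r̄m = -0.2425%
Cov = Σ(rp − r̄p)(rm − r̄m) / 4 = 0.4763
Var(rm) = Σ(rm − r̄m)² / 4 = 0.4710
β = Cov / Var = 0.4763 / 0.4710 = 1.0113

1.01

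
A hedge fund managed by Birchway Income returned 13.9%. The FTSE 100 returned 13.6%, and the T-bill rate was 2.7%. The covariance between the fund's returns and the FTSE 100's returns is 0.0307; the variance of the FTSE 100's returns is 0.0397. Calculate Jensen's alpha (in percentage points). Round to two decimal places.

2.77

β = Cov / Var = 0.0307 / 0.0397 = 0.7733
E[R] = Rf + β(Rm − Rf) = 2.7% + 0.7733 × (13.6% − 2.7%) = 11.1290%
α = Rp − E[R] = 13.9% − 11.1290% = 2.7710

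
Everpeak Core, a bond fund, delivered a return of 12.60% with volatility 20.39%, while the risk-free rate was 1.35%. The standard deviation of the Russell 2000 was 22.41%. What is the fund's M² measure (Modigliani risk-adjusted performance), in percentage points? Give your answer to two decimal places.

13.71

Sharpe = (Rp − Rf) / σp = (12.60% − 1.35%) / 20.39% = 0.5517
M² = Rf + Sharpe × σm = 1.35% + 0.5517 × 22.41% = 13.7136%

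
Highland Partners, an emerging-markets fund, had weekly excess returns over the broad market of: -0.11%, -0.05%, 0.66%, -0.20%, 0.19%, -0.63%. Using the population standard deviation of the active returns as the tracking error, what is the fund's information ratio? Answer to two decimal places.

-0.06

μ = (-0.11 − 0.05 + 0.66 − 0.2 + 0.19 − 0.63) / 6 = -0.140 / 6 = -0.0233%
Population std dev = √[0.9199 / 6] = 0.3916%
IR = μ / tracking error = -0.0233 / 0.3916 = -0.0595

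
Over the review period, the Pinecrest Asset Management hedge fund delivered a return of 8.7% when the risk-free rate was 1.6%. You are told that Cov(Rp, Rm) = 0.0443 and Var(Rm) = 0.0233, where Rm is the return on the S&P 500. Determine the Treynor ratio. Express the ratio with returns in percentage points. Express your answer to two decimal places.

β = Cov / Var = 0.0443 / 0.0233 = 1.9013
Treynor = (Rp − Rf) / β = (8.7% − 1.6%) / 1.9013 = 7.10 / 1.9013 = 3.7343

3.73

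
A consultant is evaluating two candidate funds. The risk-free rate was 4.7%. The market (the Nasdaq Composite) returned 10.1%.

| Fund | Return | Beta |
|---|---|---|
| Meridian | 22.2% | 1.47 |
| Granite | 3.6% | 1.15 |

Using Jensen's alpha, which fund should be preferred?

Meridian: α = 22.2% − [4.7% + 1.47 × (10.1% − 4.7%)] = 9.562
Granite: α = 3.6% − [4.7% + 1.15 × (10.1% − 4.7%)] = -7.310
Highest: Meridian (9.562).

Meridian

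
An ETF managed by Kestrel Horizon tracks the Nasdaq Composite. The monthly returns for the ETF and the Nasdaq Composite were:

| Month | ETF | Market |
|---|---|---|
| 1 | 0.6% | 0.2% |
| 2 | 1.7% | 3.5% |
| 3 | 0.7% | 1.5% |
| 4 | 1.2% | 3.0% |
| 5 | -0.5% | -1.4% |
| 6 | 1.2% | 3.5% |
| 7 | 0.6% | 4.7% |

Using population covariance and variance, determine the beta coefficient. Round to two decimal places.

r̄p = 0.7857%,  r̄m = 2.1429%
Cov = Σ(rp − r̄p)(rm − r̄m) / 7 = 0.9506
Var(rm) = Σ(rm − r̄m)² / 7 = 3.9567
β = Cov / Var = 0.9506 / 3.9567 = 0.2403

0.24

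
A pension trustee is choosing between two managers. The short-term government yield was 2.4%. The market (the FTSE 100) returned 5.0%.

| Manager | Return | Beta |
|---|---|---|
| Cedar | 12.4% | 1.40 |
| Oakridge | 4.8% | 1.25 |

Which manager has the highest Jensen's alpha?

Cedar

Cedar: α = 12.4% − [2.4% + 1.40 × (5.0% − 2.4%)] = 6.360
Oakridge: α = 4.8% − [2.4% + 1.25 × (5.0% − 2.4%)] = -0.850
Highest: Cedar (6.360).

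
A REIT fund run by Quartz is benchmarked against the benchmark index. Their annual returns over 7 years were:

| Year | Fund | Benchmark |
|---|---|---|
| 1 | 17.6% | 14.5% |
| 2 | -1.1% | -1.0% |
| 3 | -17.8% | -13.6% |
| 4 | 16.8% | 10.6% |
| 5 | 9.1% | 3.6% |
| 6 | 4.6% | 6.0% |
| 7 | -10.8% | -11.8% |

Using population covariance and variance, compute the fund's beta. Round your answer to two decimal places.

1.23

r̄p = 2.6286%,  r̄m = 1.1857%
Cov = Σ(rp − r̄p)(rm − r̄m) / 7 = 120.3490
Var(rm) = Σ(rm − r̄m)² / 7 = 98.1327
β = Cov / Var = 120.3490 / 98.1327 = 1.2264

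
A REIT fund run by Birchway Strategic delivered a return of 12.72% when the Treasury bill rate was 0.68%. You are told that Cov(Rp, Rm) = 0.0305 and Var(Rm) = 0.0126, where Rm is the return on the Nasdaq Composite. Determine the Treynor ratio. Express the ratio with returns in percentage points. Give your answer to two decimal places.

β = Cov / Var = 0.0305 / 0.0126 = 2.4206
Treynor = (Rp − Rf) / β = (12.72% − 0.68%) / 2.4206 = 12.04 / 2.4206 = 4.9740

4.97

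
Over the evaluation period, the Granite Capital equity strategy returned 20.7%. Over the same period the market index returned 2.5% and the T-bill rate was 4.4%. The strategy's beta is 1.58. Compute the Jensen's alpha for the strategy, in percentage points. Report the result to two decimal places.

19.30

CAPM expected return = Rf + β(Rm − Rf) = 4.4% + 1.58 × (2.5% − 4.4%) = 4.4 + 1.58 × -1.90 = 1.3980%
Jensen's α = Rp − E[R] = 20.7% − 1.3980% = 19.3020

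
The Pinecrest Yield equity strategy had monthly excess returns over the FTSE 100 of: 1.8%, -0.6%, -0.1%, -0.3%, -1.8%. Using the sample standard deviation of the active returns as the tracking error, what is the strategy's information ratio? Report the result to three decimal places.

Mean return r̄ = -1.00 / 5 = -0.2000%
Sample σ = √[Σ(r − r̄)² / 4] = √[6.7400 / 4] = √1.6850 = 1.2981%
IR = r̄ / tracking error = -0.2000 / 1.2981 = -0.1541

-0.154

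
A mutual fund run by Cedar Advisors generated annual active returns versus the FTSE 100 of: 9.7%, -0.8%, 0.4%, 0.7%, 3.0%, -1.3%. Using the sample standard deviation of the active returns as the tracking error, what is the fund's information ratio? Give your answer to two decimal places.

0.48

r̄ = (9.7 − 0.8 + 0.4 + 0.7 + 3 − 1.3) / 6 = 11.70 / 6 = 1.9500%
Σ(r − r̄)² = 83.2550; sample σ = √(83.2550/5) = 4.0806%
IR = r̄ / tracking error = 1.9500 / 4.0806 = 0.4779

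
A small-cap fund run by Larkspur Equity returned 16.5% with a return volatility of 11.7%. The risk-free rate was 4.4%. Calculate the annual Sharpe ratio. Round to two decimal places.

Sharpe = (Rp − Rf) / σp = (16.5% − 4.4%) / 11.7% = 12.10% / 11.7% = 1.0342

1.03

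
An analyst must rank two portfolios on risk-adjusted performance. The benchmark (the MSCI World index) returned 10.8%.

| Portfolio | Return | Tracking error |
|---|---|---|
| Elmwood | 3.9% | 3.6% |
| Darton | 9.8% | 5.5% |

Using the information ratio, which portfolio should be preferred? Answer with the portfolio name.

Darton

Elmwood: IR = (3.9% − 10.8%) / 3.6% = -1.917
Darton: IR = (9.8% − 10.8%) / 5.5% = -0.182
Highest: Darton (-0.182).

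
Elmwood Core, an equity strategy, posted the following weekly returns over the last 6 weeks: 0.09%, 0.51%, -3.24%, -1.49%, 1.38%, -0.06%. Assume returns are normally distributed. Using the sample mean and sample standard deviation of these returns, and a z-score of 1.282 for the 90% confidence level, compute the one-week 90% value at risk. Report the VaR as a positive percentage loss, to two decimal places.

r̄ = (0.09 + 0.51 − 3.24 − 1.49 + 1.38 − 0.06) / 6 = -2.810 / 6 = -0.4683%
Σ(r − r̄)² = (0.09 − (-0.4683))² + (0.51 − (-0.4683))² + (-3.24 − (-0.4683))² + … = 13.5779
sample σ = √(13.5779 / 5) = √2.7156 = 1.6479%
VaR = −(r̄ − z·σ) = −(-0.4683 − 1.282 × 1.6479) = −(-2.5809) = 2.5809%

2.58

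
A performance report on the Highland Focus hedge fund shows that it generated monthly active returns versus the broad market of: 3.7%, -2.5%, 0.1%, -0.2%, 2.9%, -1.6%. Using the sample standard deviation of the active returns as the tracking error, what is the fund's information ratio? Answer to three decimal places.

r̄ = (3.7 − 2.5 + 0.1 − 0.2 + 2.9 − 1.6) / 6 = 0.4000%
Σ(r − r̄)² = (3.7 − 0.4000)² + (-2.5 − 0.4000)² + … = 30.0000
sample σ = √(30.0000 / 5) = √6.0000 = 2.4495%
IR = r̄ / tracking error = 0.4000 / 2.4495 = 0.1633

0.163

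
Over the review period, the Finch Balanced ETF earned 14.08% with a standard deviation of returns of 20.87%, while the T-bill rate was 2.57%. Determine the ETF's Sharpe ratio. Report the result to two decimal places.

0.55

Sharpe = (Rp − Rf) / σp = (14.08% − 2.57%) / 20.87% = 11.51% / 20.87% = 0.5515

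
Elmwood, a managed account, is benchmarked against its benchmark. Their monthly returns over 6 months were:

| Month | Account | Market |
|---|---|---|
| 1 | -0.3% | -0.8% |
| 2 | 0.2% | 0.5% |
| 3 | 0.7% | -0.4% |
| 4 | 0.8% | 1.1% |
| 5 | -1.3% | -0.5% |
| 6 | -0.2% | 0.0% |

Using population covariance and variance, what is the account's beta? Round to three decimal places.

r̄p = -0.0167%,  r̄m = -0.0167%
Cov = Σ(rp − r̄p)(rm − r̄m) / 6 = 0.2647
Var(rm) = Σ(rm − r̄m)² / 6 = 0.4181
β = Cov / Var = 0.2647 / 0.4181 = 0.6331

0.633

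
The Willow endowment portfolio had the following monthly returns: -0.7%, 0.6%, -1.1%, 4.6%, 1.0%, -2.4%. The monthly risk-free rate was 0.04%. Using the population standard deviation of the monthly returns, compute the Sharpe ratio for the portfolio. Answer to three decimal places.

r̄ = (-0.7 + 0.6 − 1.1 + 4.6 + 1 − 2.4) / 6 = 2.00 / 6 = 0.3333%
Σ(r − r̄)² = (-0.7 − 0.3333)² + (0.6 − 0.3333)² + (-1.1 − 0.3333)² + … = 29.3133
population σ = √(29.3133 / 6) = √4.8856 = 2.2103%
Sharpe = (r̄ − rf) / σ = (0.3333 − 0.04) / 2.2103 = 0.2933 / 2.2103 = 0.1327

0.133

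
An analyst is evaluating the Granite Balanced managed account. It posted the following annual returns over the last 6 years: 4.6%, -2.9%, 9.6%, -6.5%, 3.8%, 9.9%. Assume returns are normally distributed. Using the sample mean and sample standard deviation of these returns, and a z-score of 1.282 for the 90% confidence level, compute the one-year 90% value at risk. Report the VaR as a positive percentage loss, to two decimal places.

Mean return r̄ = 18.50 / 6 = 3.0833%
Sample std dev = √[219.3883 / 5] = 6.6240%
VaR = −(r̄ − z·σ) = −(3.0833 − 1.282 × 6.6240) = −(-5.4087) = 5.4087%

5.41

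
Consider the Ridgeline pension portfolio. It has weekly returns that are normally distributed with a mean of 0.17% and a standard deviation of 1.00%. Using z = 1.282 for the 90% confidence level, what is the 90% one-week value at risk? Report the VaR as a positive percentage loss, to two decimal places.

1.11

VaR (as % loss) = −(μ − z·σ) = −(0.17% − 1.282 × 1.00%) = −(-1.1120%) = 1.1120%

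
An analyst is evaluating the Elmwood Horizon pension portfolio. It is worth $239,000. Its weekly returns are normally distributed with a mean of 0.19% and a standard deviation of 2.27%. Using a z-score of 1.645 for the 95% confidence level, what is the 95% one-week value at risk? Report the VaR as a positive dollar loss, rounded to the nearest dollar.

Return at the 95% tail: μ − z·σ = 0.19% − 1.645 × 2.27% = 0.19 − 3.73415 = -3.54415%
VaR = −(-3.54415%) × $239,000 = 3.54415% × $239,000 = $8,471

$8,471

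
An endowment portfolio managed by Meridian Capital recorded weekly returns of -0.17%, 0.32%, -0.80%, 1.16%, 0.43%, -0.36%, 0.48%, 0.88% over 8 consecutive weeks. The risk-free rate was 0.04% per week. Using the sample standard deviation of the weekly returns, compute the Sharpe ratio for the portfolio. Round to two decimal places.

0.31

Mean return r̄ = 1.940 / 8 = 0.2425%
Σ(r − r̄)² = (-0.17 − 0.2425)² + (0.32 − 0.2425)² + (-0.8 − 0.2425)² + … = 2.9658
σ = √[2.9658 / 7] = 0.6509%
Sharpe = (r̄ − rf) / σ = (0.2425 − 0.04) / 0.6509 = 0.2025 / 0.6509 = 0.3111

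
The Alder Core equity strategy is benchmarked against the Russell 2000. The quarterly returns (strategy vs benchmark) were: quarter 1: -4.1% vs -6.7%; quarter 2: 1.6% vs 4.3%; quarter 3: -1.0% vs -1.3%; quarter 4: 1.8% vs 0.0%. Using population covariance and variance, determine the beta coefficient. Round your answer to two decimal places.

0.55

r̄p = -0.4250%,  r̄m = -0.9250%
Cov = Σ(rp − r̄p)(rm − r̄m) / 4 = 8.5194
Var(rm) = Σ(rm − r̄m)² / 4 = 15.4119
β = Cov / Var = 8.5194 / 15.4119 = 0.5528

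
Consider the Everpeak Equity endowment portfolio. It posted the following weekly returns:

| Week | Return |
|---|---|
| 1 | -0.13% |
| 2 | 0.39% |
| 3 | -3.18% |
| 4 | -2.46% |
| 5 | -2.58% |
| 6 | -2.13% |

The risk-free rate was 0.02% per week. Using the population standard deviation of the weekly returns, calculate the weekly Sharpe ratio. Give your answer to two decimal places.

-1.28

r̄ = (-0.13 + 0.39 − 3.18 − 2.46 − 2.58 − 2.13) / 6 = -10.090 / 6 = -1.6817%
Σ(r − r̄)² = (-0.13 − (-1.6817))² + (0.39 − (-1.6817))² + (-3.18 − (-1.6817))² + … = 10.5583
population σ = √(10.5583 / 6) = √1.7597 = 1.3265%
Sharpe = (r̄ − rf) / σ = (-1.6817 − 0.02) / 1.3265 = -1.7017 / 1.3265 = -1.2828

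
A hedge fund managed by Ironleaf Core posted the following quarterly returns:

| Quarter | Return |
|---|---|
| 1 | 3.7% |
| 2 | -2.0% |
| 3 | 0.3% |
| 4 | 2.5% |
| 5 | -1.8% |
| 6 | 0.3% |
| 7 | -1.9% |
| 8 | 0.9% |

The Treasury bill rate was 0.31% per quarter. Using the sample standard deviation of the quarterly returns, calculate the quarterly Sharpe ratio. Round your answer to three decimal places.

-0.028

r̄ = (3.7 − 2 + 0.3 + 2.5 − 1.8 + 0.3 − 1.9 + 0.9) / 8 = 2.00 / 8 = 0.2500%
Σ(r − r̄)² = (3.7 − 0.2500)² + (-2 − 0.2500)² + (0.3 − 0.2500)² + … = 31.2800
sample σ = √(31.2800 / 7) = √4.4686 = 2.1139%
Sharpe = (r̄ − rf) / σ = (0.2500 − 0.31) / 2.1139 = -0.0600 / 2.1139 = -0.0284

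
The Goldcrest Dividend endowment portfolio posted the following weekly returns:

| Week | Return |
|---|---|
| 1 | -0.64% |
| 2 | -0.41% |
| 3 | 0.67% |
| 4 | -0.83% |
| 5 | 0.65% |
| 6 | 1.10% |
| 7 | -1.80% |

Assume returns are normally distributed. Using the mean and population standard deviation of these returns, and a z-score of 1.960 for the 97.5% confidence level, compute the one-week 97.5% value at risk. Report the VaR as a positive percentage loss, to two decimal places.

r̄ = (-0.64 − 0.41 + 0.67 − 0.83 + 0.65 + 1.1 − 1.8) / 7 = -1.260 / 7 = -0.1800%
Σ(r − r̄)² = 6.3612; population σ = √(6.3612/7) = 0.9533%
VaR = −(r̄ − z·σ) = −(-0.1800 − 1.960 × 0.9533) = −(-2.0485) = 2.0485%

2.05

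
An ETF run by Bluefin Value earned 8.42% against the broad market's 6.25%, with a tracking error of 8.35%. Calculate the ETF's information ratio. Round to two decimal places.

0.26

IR = (Rp − Rb) / TE = (8.42% − 6.25%) / 8.35% = 2.17% / 8.35% = 0.2599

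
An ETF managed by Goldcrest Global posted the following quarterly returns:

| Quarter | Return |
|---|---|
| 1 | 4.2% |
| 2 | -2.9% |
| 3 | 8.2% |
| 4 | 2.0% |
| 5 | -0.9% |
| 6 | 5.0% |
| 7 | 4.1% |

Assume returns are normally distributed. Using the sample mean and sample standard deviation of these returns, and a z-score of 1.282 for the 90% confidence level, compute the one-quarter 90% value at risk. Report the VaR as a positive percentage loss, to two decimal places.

2.00

μ = (4.2 − 2.9 + 8.2 + 2 − 0.9 + 5 + 4.1) / 7 = 2.8143%
Sample std dev = √[84.4686 / 6] = 3.7521%
VaR = −(μ − z·σ) = −(2.8143 − 1.282 × 3.7521) = −(-1.9959) = 1.9959%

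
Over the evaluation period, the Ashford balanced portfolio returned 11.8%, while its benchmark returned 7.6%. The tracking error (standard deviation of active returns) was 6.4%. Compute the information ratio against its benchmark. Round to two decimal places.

IR = (Rp − Rb) / TE = (11.8% − 7.6%) / 6.4% = 4.20% / 6.4% = 0.6563

0.66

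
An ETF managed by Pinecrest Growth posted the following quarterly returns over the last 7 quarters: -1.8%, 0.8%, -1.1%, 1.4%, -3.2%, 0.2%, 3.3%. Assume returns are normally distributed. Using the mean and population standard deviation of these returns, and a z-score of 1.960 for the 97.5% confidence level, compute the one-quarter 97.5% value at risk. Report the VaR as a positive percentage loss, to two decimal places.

r̄ = (-1.8 + 0.8 − 1.1 + 1.4 − 3.2 + 0.2 + 3.3) / 7 = -0.40 / 7 = -0.0571%
Σ(r − r̄)² = (-1.8 − (-0.0571))² + (0.8 − (-0.0571))² + (-1.1 − (-0.0571))² + … = 28.1971
σ = √[28.1971 / 7] = 2.0070%
VaR = −(r̄ − z·σ) = −(-0.0571 − 1.960 × 2.0070) = −(-3.9908) = 3.9908%

3.99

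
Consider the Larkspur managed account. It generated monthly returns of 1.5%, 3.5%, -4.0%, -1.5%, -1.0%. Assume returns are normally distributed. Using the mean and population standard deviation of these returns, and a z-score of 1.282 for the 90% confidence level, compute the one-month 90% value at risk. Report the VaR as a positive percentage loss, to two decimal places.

Mean return r̄ = -1.50 / 5 = -0.3000%
Σ(r − r̄)² = (1.5 − (-0.3000))² + (3.5 − (-0.3000))² + … = 33.3000
σ = √[33.3000 / 5] = 2.5807%
VaR = −(r̄ − z·σ) = −(-0.3000 − 1.282 × 2.5807) = −(-3.6085) = 3.6085%

3.61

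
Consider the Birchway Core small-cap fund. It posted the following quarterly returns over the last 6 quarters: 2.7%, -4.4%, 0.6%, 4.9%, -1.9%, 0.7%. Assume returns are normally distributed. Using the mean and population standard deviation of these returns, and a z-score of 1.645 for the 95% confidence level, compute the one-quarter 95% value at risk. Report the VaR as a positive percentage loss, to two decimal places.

4.50

Mean return r̄ = 2.60 / 6 = 0.4333%
Population σ = √[Σ(r − r̄)² / 6] = √[53.9933 / 6] = √8.9989 = 2.9998%
VaR = −(r̄ − z·σ) = −(0.4333 − 1.645 × 2.9998) = −(-4.5014) = 4.5014%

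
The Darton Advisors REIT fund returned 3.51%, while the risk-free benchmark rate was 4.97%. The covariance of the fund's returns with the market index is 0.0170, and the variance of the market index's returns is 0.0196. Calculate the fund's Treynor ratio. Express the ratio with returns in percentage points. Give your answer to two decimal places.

-1.68

β = Cov / Var = 0.0170 / 0.0196 = 0.8673
Treynor = (Rp − Rf) / β = (3.51% − 4.97%) / 0.8673 = -1.46 / 0.8673 = -1.6834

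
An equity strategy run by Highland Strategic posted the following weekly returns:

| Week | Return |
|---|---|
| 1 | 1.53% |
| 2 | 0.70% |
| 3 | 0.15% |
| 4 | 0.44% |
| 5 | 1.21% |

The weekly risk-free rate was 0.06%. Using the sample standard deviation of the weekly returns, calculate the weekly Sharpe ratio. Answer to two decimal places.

μ = (1.53 + 0.7 + 0.15 + 0.44 + 1.21) / 5 = 0.8060%
Sample std dev = √[1.2629 / 4] = 0.5619%
Sharpe = (μ − rf) / σ = (0.8060 − 0.06) / 0.5619 = 0.7460 / 0.5619 = 1.3276

1.33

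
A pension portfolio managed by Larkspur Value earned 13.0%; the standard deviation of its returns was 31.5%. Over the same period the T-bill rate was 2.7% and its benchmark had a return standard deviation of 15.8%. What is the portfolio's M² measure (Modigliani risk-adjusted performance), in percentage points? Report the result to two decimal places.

Sharpe = (Rp − Rf) / σp = (13.0% − 2.7%) / 31.5% = 0.3270
M² = Rf + Sharpe × σm = 2.7% + 0.3270 × 15.8% = 7.8666%

7.87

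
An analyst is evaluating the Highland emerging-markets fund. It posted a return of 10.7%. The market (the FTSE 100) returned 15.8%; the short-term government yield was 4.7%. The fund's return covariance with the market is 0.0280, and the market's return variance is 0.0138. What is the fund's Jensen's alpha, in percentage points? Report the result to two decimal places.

-16.52

β = Cov / Var = 0.0280 / 0.0138 = 2.0290
E[R] = Rf + β(Rm − Rf) = 4.7% + 2.0290 × (15.8% − 4.7%) = 27.2219%
α = Rp − E[R] = 10.7% − 27.2219% = -16.5219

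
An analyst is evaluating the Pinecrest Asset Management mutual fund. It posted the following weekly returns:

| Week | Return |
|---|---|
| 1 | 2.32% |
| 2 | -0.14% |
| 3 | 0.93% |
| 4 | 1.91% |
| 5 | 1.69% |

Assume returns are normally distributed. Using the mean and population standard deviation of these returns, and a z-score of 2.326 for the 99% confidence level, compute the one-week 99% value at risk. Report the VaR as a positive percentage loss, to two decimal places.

μ = (2.32 − 0.14 + 0.93 + 1.91 + 1.69) / 5 = 1.3420%
Population σ = √[Σ(r − μ)² / 5] = √[3.7663 / 5] = √0.7533 = 0.8679%
VaR = −(μ − z·σ) = −(1.3420 − 2.326 × 0.8679) = −(-0.6767) = 0.6767%

0.68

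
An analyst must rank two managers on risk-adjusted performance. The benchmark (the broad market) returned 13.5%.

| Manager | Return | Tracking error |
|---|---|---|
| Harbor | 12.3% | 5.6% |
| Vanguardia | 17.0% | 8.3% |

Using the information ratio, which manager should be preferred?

Vanguardia

Harbor: IR = (12.3% − 13.5%) / 5.6% = -0.214
Vanguardia: IR = (17.0% − 13.5%) / 8.3% = 0.422
Highest: Vanguardia (0.422).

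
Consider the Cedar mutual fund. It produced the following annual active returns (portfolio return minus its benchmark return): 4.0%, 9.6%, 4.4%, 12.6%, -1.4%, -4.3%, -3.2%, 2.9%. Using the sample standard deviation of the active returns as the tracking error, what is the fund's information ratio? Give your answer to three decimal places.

0.515

r̄ = (4 + 9.6 + 4.4 + 12.6 − 1.4 − 4.3 − 3.2 + 2.9) / 8 = 24.60 / 8 = 3.0750%
Σ(r − r̄)² = (4 − 3.0750)² + (9.6 − 3.0750)² + (4.4 − 3.0750)² + … = 249.7350
sample σ = √(249.7350 / 7) = √35.6764 = 5.9730%
IR = r̄ / tracking error = 3.0750 / 5.9730 = 0.5148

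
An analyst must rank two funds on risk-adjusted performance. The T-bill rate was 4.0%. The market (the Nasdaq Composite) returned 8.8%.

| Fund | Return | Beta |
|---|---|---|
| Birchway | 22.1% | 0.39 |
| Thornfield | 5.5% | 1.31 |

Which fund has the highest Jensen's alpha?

Birchway: α = 22.1% − [4.0% + 0.39 × (8.8% − 4.0%)] = 16.228
Thornfield: α = 5.5% − [4.0% + 1.31 × (8.8% − 4.0%)] = -4.788
Highest: Birchway (16.228).

Birchway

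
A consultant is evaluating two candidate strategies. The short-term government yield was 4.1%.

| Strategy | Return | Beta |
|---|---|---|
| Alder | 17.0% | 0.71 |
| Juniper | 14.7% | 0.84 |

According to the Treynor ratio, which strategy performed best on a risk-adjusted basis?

Alder

Alder: Treynor = (17.0% − 4.1%) / 0.71 = 18.169
Juniper: Treynor = (14.7% − 4.1%) / 0.84 = 12.619
Highest: Alder (18.169).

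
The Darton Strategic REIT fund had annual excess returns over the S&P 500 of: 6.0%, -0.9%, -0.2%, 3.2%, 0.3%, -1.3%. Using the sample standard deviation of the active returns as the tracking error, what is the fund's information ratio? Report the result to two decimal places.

0.42

r̄ = (6 − 0.9 − 0.2 + 3.2 + 0.3 − 1.3) / 6 = 7.10 / 6 = 1.1833%
Σ(r − r̄)² = 40.4683; sample σ = √(40.4683/5) = 2.8449%
IR = r̄ / tracking error = 1.1833 / 2.8449 = 0.4159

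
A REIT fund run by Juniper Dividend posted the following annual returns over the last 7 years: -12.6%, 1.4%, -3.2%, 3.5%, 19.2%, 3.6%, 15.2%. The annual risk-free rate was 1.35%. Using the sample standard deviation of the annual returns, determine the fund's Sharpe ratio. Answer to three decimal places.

0.235

Mean return r̄ = 27.10 / 7 = 3.8714%
Σ(r − r̄)² = 690.9343; sample σ = √(690.9343/6) = 10.7311%
Sharpe = (r̄ − rf) / σ = (3.8714 − 1.35) / 10.7311 = 2.5214 / 10.7311 = 0.2350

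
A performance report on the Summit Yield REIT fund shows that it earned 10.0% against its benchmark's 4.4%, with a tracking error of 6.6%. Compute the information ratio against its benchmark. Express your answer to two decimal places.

IR = (Rp − Rb) / TE = (10.0% − 4.4%) / 6.6% = 5.60% / 6.6% = 0.8485

0.85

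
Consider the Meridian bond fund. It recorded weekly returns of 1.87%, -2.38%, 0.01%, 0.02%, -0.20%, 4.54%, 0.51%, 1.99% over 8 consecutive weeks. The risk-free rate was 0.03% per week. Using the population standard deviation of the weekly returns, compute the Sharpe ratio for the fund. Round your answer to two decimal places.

Mean return r̄ = 6.360 / 8 = 0.7950%
Population std dev = √[28.9774 / 8] = 1.9032%
Sharpe = (r̄ − rf) / σ = (0.7950 − 0.03) / 1.9032 = 0.7650 / 1.9032 = 0.4020

0.40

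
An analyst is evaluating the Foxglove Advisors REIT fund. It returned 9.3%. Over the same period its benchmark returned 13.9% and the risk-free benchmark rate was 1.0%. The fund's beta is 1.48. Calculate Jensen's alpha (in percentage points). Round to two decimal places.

-10.79

CAPM expected return = Rf + β(Rm − Rf) = 1.0% + 1.48 × (13.9% − 1.0%) = 1 + 1.48 × 12.90 = 20.0920%
Jensen's α = Rp − E[R] = 9.3% − 20.0920% = -10.7920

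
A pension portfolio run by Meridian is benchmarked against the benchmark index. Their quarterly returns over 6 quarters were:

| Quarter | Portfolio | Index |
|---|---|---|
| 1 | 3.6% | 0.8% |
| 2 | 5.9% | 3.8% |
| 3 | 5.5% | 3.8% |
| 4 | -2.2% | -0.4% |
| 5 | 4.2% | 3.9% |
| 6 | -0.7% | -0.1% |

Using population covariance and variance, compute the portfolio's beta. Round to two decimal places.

r̄p = 2.7167%,  r̄m = 1.9667%
Cov = Σ(rp − r̄p)(rm − r̄m) / 6 = 5.2456
Var(rm) = Σ(rm − r̄m)² / 6 = 3.6156
β = Cov / Var = 5.2456 / 3.6156 = 1.4508

1.45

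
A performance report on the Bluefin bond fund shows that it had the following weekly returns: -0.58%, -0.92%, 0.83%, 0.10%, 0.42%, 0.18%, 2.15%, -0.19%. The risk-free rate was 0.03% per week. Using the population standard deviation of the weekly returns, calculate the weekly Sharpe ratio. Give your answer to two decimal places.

0.25

Mean return r̄ = 1.990 / 8 = 0.2488%
Population std dev = √[6.2541 / 8] = 0.8842%
Sharpe = (r̄ − rf) / σ = (0.2488 − 0.03) / 0.8842 = 0.2188 / 0.8842 = 0.2475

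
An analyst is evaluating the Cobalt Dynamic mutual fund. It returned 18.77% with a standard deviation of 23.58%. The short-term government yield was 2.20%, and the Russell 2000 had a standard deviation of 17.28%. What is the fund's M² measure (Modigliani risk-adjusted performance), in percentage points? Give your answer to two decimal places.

14.34

Sharpe = (Rp − Rf) / σp = (18.77% − 2.20%) / 23.58% = 0.7027
M² = Rf + Sharpe × σm = 2.20% + 0.7027 × 17.28% = 14.3427%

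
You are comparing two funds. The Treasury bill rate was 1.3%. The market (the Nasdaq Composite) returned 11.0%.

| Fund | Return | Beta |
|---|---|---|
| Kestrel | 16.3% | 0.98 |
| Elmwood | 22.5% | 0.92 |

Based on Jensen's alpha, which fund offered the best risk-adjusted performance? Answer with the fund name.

Elmwood

Kestrel: α = 16.3% − [1.3% + 0.98 × (11.0% − 1.3%)] = 5.494
Elmwood: α = 22.5% − [1.3% + 0.92 × (11.0% − 1.3%)] = 12.276
Highest: Elmwood (12.276).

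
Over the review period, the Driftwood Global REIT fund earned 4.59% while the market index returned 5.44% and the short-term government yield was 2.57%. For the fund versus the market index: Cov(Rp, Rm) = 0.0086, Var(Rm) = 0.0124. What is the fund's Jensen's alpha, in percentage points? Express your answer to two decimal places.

0.03

β = Cov / Var = 0.0086 / 0.0124 = 0.6935
E[R] = Rf + β(Rm − Rf) = 2.57% + 0.6935 × (5.44% − 2.57%) = 4.5603%
α = Rp − E[R] = 4.59% − 4.5603% = 0.0297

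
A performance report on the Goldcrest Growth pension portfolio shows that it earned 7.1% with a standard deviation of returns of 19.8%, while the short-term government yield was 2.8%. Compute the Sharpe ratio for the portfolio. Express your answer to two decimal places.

0.22

Sharpe = (Rp − Rf) / σp = (7.1% − 2.8%) / 19.8% = 4.30% / 19.8% = 0.2172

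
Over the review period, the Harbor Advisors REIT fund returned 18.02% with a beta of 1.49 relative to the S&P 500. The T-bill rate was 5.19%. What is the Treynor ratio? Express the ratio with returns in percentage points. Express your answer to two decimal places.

Treynor = (Rp − Rf) / β = (18.02% − 5.19%) / 1.49 = 12.83 / 1.49 = 8.6107

8.61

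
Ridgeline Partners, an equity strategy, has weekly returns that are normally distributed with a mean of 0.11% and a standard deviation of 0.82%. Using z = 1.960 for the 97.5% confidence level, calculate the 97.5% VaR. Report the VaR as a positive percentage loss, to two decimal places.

1.50

VaR (as % loss) = −(μ − z·σ) = −(0.11% − 1.960 × 0.82%) = −(-1.4972%) = 1.4972%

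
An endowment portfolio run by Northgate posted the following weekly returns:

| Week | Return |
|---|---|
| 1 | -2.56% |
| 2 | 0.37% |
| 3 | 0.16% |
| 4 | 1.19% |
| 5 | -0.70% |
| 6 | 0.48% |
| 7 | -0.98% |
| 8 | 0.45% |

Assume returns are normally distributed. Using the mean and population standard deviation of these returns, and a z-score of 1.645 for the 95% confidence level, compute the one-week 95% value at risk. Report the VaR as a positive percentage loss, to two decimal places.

2.01

Mean return r̄ = -1.590 / 8 = -0.1988%
Population σ = √[Σ(r − r̄)² / 8] = √[9.6995 / 8] = √1.2124 = 1.1011%
VaR = −(r̄ − z·σ) = −(-0.1988 − 1.645 × 1.1011) = −(-2.0101) = 2.0101%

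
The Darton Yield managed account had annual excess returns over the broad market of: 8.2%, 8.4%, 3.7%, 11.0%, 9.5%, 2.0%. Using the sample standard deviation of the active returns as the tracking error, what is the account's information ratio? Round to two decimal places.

2.04

r̄ = (8.2 + 8.4 + 3.7 + 11 + 9.5 + 2) / 6 = 42.80 / 6 = 7.1333%
Σ(r − r̄)² = (8.2 − 7.1333)² + (8.4 − 7.1333)² + … = 61.4333
sample σ = √(61.4333 / 5) = √12.2867 = 3.5052%
IR = r̄ / tracking error = 7.1333 / 3.5052 = 2.0351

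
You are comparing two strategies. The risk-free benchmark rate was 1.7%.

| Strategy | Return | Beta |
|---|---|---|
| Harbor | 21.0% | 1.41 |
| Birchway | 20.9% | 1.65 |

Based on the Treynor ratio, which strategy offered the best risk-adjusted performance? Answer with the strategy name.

Harbor: Treynor = (21.0% − 1.7%) / 1.41 = 13.688
Birchway: Treynor = (20.9% − 1.7%) / 1.65 = 11.636
Highest: Harbor (13.688).

Harbor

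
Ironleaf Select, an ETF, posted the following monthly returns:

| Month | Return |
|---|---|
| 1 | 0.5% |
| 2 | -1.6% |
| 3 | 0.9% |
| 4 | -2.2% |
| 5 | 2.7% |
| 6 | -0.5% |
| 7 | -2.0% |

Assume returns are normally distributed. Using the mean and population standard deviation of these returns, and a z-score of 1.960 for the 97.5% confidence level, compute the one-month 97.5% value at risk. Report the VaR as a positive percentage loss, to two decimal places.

3.57

r̄ = (0.5 − 1.6 + 0.9 − 2.2 + 2.7 − 0.5 − 2) / 7 = -2.20 / 7 = -0.3143%
Σ(r − r̄)² = (0.5 − (-0.3143))² + (-1.6 − (-0.3143))² + … = 19.3086
σ = √[19.3086 / 7] = 1.6608%
VaR = −(r̄ − z·σ) = −(-0.3143 − 1.960 × 1.6608) = −(-3.5695) = 3.5695%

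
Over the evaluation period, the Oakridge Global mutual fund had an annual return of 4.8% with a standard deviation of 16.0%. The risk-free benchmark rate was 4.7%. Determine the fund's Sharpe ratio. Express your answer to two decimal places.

0.01

Sharpe = (Rp − Rf) / σp = (4.8% − 4.7%) / 16.0% = 0.10% / 16.0% = 0.0063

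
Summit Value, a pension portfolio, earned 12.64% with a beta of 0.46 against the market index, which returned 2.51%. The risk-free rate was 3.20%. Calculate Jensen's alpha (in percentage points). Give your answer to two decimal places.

CAPM expected return = Rf + β(Rm − Rf) = 3.20% + 0.46 × (2.51% − 3.20%) = 3.2 + 0.46 × -0.69 = 2.8826%
Jensen's α = Rp − E[R] = 12.64% − 2.8826% = 9.7574

9.76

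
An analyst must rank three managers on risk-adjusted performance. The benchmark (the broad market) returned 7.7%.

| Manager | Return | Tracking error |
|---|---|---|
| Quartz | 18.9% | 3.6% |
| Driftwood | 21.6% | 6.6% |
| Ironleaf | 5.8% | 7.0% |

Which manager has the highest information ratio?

Quartz

Quartz: IR = (18.9% − 7.7%) / 3.6% = 3.111
Driftwood: IR = (21.6% − 7.7%) / 6.6% = 2.106
Ironleaf: IR = (5.8% − 7.7%) / 7.0% = -0.271
Highest: Quartz (3.111).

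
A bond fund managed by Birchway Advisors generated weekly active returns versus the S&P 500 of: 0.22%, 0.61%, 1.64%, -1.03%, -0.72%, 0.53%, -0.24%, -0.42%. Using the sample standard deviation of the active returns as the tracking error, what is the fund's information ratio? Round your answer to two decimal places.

r̄ = (0.22 + 0.61 + 1.64 − 1.03 − 0.72 + 0.53 − 0.24 − 0.42) / 8 = 0.590 / 8 = 0.0738%
Σ(r − r̄)² = (0.22 − 0.0738)² + (0.61 − 0.0738)² + … = 5.1608
sample σ = √(5.1608 / 7) = √0.7373 = 0.8587%
IR = r̄ / tracking error = 0.0738 / 0.8587 = 0.0859

0.09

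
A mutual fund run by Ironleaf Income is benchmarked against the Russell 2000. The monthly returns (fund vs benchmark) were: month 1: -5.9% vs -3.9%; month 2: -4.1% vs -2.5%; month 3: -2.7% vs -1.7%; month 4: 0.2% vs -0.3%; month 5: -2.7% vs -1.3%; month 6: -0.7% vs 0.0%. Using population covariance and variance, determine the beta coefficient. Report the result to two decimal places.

1.49

r̄p = -2.6500%,  r̄m = -1.6167%
Cov = Σ(rp − r̄p)(rm − r̄m) / 6 = 2.5992
Var(rm) = Σ(rm − r̄m)² / 6 = 1.7414
β = Cov / Var = 2.5992 / 1.7414 = 1.4926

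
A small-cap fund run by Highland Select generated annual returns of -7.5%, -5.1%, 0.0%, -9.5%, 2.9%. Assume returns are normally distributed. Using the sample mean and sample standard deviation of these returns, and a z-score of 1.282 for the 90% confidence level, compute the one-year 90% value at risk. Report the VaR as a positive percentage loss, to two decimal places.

Mean return μ = -19.20 / 5 = -3.8400%
Σ(r − μ)² = (-7.5 − (-3.8400))² + (-5.1 − (-3.8400))² + (0 − (-3.8400))² + … = 107.1920
sample σ = √(107.1920 / 4) = √26.7980 = 5.1767%
VaR = −(μ − z·σ) = −(-3.8400 − 1.282 × 5.1767) = −(-10.4765) = 10.4765%

10.48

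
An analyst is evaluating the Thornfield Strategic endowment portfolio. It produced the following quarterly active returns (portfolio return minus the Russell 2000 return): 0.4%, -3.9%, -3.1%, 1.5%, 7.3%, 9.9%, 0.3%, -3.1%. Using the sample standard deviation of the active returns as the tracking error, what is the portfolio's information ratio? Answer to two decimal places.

0.23

r̄ = (0.4 − 3.9 − 3.1 + 1.5 + 7.3 + 9.9 + 0.3 − 3.1) / 8 = 1.1625%
Σ(r − r̄)² = (0.4 − 1.1625)² + (-3.9 − 1.1625)² + … = 177.4188
sample σ = √(177.4188 / 7) = √25.3455 = 5.0344%
IR = r̄ / tracking error = 1.1625 / 5.0344 = 0.2309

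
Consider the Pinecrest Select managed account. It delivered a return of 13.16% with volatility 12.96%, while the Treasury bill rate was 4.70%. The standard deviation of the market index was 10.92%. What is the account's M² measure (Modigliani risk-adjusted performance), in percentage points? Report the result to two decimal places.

Sharpe = (Rp − Rf) / σp = (13.16% − 4.70%) / 12.96% = 0.6528
M² = Rf + Sharpe × σm = 4.70% + 0.6528 × 10.92% = 11.8286%

11.83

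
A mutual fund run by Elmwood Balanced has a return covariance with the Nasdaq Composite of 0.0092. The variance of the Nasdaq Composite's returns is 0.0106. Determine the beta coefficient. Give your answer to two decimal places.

β = Cov(Rp, Rm) / Var(Rm) = 0.0092 / 0.0106 = 0.8679

0.87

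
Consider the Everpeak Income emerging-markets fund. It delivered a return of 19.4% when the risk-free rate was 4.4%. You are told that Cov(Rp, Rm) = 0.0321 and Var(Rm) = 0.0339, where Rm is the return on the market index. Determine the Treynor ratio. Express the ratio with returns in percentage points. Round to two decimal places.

β = Cov / Var = 0.0321 / 0.0339 = 0.9469
Treynor = (Rp − Rf) / β = (19.4% − 4.4%) / 0.9469 = 15.00 / 0.9469 = 15.8412

15.84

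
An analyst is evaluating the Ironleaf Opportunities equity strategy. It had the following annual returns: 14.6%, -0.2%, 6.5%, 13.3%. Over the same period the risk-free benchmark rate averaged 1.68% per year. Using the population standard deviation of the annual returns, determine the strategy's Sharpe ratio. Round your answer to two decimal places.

Mean return μ = 34.20 / 4 = 8.5500%
Σ(r − μ)² = (14.6 − 8.5500)² + (-0.2 − 8.5500)² + (6.5 − 8.5500)² + … = 139.9300
σ = √[139.9300 / 4] = 5.9146%
Sharpe = (μ − rf) / σ = (8.5500 − 1.68) / 5.9146 = 6.8700 / 5.9146 = 1.1615

1.16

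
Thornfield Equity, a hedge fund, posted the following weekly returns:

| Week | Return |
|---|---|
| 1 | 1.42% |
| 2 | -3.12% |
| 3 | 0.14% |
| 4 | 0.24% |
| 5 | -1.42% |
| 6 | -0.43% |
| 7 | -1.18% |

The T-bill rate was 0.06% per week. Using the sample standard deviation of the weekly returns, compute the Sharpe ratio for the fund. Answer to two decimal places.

Mean return μ = -4.350 / 7 = -0.6214%
Σ(r − μ)² = (1.42 − (-0.6214))² + (-3.12 − (-0.6214))² + (0.14 − (-0.6214))² + … = 12.7185
σ = √[12.7185 / 6] = 1.4559%
Sharpe = (μ − rf) / σ = (-0.6214 − 0.06) / 1.4559 = -0.6814 / 1.4559 = -0.4680

-0.47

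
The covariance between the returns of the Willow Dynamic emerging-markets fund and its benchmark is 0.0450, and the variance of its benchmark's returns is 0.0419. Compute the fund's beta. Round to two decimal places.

1.07

β = Cov(Rp, Rm) / Var(Rm) = 0.0450 / 0.0419 = 1.0740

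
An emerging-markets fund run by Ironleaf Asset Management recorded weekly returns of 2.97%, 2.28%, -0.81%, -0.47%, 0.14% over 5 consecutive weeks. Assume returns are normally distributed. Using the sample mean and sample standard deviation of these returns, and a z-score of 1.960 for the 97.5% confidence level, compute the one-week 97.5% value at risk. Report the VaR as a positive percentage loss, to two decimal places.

Mean return r̄ = 4.110 / 5 = 0.8220%
Sample std dev = √[11.5375 / 4] = 1.6983%
VaR = −(r̄ − z·σ) = −(0.8220 − 1.960 × 1.6983) = −(-2.5067) = 2.5067%

2.51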